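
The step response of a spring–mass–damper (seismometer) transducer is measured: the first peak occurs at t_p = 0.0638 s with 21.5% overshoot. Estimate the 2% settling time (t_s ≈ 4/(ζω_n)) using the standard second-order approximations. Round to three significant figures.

t_s ≈ 0.166 s

From the overshoot, ζ = −ln(OS)/√(π²+ln²(OS)) = 0.439.
t_p = π/ω_d ⇒ ω_d = 49.2 rad/s; then ω_n = ω_d/√(1−ζ²) = 54.8 rad/s.
t_s ≈ 4/(ζω_n) = 4/(0.439·54.8) = 0.166 s.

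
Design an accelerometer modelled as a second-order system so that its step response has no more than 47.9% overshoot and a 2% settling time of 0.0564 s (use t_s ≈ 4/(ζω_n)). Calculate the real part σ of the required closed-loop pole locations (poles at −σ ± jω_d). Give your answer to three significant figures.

σ ≈ 70.9

The settling-time spec alone fixes σ = ζω_n = 4/t_s = 4/0.0564 = 70.9.
(Overshoot then fixes ζ = 0.228 and hence ω_d = σ·√(1−ζ²)/ζ = 303 rad/s.)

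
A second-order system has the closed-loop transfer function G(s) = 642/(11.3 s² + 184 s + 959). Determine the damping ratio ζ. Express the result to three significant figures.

ζ ≈ 0.884

Dividing through by 11.3: denominator becomes s² + 16.28 s + 84.87.
So ω_n = √84.87 = 9.21 rad/s and ζ = 16.28/(2·9.21) = 0.884.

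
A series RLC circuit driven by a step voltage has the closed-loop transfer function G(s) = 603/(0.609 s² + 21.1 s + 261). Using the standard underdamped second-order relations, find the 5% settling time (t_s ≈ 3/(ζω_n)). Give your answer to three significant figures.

Dividing through by 0.609: denominator becomes s² + 34.65 s + 428.6.
So ω_n = √428.6 = 20.7 rad/s and ζ = 34.65/(2·20.7) = 0.837.
t_s ≈ 3/(ζω_n) = 0.173 s.

t_s ≈ 0.173 s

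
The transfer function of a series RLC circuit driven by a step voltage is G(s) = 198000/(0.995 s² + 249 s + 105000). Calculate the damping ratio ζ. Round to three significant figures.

ζ ≈ 0.385

Dividing through by 0.995: denominator becomes s² + 250.3 s + 105500.
So ω_n = √105500 = 325 rad/s and ζ = 250.3/(2·325) = 0.385.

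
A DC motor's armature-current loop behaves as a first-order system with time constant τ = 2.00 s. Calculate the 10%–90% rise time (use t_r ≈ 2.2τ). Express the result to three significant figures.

t_r ≈ 2.2τ = 4.40 s.

t_r ≈ 4.40 s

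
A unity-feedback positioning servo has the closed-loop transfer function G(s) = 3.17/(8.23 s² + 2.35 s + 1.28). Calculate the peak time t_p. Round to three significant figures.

t_p ≈ 8.55 s

Dividing through by 8.23: denominator becomes s² + 0.2855 s + 0.1555.
So ω_n = √0.1555 = 0.394 rad/s and ζ = 0.2855/(2·0.394) = 0.362.
ω_d = ω_n√(1−ζ²) = 0.368 rad/s. t_p = π/ω_d = 8.55 s.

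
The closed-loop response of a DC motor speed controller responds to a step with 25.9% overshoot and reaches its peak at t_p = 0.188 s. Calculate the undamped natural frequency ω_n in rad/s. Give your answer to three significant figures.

From the overshoot, ζ = −ln(OS)/√(π²+ln²(OS)) = 0.395.
From t_p = π/ω_d, ω_d = π/0.188 = 16.7 rad/s, so ω_n = ω_d/√(1−ζ²) = 18.2 rad/s.

ω_n ≈ 18.2 rad/s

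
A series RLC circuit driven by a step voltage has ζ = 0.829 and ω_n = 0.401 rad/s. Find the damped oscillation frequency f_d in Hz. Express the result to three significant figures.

f_d ≈ 0.0357 Hz

ω_d = ω_n√(1−ζ²) = 0.401·√0.313 = 0.224 rad/s.
f_d = ω_d/(2π) = 0.0357 Hz.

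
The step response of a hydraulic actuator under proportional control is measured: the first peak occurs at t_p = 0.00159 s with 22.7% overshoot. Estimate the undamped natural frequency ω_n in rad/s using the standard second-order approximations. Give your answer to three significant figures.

ζ from %OS: ζ = |ln 0.227|/√(π²+ln²0.227) = 0.427.
t_p = π/ω_d ⇒ ω_d = 1980 rad/s; then ω_n = ω_d/√(1−ζ²) = 2180 rad/s.

ω_n ≈ 2180 rad/s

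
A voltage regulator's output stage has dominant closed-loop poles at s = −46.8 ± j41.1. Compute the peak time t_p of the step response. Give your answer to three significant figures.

t_p ≈ 0.0764 s

t_p = π/ω_d with ω_d = 41.1 (the imaginary part), so t_p = 0.0764 s.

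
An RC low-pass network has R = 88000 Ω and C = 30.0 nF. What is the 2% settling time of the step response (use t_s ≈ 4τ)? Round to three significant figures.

t_s ≈ 0.0106 s

τ = RC = 88000 × 30.0 nF = 0.00264 s.
t_s ≈ 4τ = 0.0106 s.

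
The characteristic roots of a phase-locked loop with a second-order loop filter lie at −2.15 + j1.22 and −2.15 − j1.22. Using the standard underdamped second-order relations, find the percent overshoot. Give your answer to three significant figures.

%OS ≈ 0.394%

The poles are at −σ ± jω_d with σ = 2.15 and ω_d = 1.22, so ω_n = √(σ²+ω_d²) = 2.47 rad/s and ζ = σ/ω_n = 0.870.
%OS = 100 e^{−πζ/√(1−ζ²)} with ζ = 0.870 gives 0.394%.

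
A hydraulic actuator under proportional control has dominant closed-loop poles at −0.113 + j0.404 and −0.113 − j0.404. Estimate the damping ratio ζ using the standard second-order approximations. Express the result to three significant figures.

The poles are at −σ ± jω_d with σ = 0.113 and ω_d = 0.404, so ω_n = √(σ²+ω_d²) = 0.420 rad/s and ζ = σ/ω_n = 0.269.

ζ ≈ 0.269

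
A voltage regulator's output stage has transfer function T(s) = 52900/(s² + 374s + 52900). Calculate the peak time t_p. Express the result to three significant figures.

Matching coefficients with s² + 2ζω_n s + ω_n² gives ω_n² = 52900 ⇒ ω_n = 230 rad/s, and ζ = 374/(2ω_n) = 0.813.
The damped frequency ω_d = ω_n√(1−ζ²) = 134 rad/s. Then t_p = π/ω_d = 0.0235 s.

t_p ≈ 0.0235 s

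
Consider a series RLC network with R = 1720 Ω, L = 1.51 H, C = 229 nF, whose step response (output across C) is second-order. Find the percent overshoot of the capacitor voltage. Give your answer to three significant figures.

For a series RLC circuit (capacitor voltage as output), ω_n = 1/√(LC) = 1/√(1.51 H · 229 nF) = 1700 rad/s.
ζ = (R/2)·√(C/L) = (1720/2)·√(229 nF/1.51 H) = 0.335.
%OS = 100 e^{−πζ/√(1−ζ²)} with ζ = 0.335 gives 32.7%.

%OS ≈ 32.7%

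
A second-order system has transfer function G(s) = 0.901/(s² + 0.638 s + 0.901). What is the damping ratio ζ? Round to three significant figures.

ω_n = √0.901 = 0.949 rad/s; ζ = 0.638/(2·0.949) = 0.336.

ζ ≈ 0.336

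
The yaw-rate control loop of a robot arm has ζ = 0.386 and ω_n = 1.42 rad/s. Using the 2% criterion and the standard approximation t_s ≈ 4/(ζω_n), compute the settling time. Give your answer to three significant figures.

t_s ≈ 4/(ζω_n) = 4/(0.386 × 1.42) = 7.30 s.

t_s ≈ 7.30 s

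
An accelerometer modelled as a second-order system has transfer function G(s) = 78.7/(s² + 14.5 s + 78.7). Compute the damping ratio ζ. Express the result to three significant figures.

ζ ≈ 0.817

Comparing the denominator to s² + 2ζω_n s + ω_n²: ω_n = √78.7 = 8.87 rad/s, and 2ζω_n = 14.5 so ζ = 14.5/(2·8.87) = 0.817.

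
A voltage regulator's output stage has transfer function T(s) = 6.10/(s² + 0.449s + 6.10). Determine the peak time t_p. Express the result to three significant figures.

t_p ≈ 1.28 s

Matching coefficients with s² + 2ζω_n s + ω_n² gives ω_n² = 6.10 ⇒ ω_n = 2.47 rad/s, and ζ = 0.449/(2ω_n) = 0.0909.
The damped frequency ω_d = ω_n√(1−ζ²) = 2.46 rad/s. Then t_p = π/ω_d = 1.28 s.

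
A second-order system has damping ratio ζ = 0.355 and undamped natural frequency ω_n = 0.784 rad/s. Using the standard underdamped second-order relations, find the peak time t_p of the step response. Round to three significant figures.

The damped frequency is ω_d = ω_n√(1−ζ²) = 0.784·√(1−0.126) = 0.733 rad/s.
Peak time t_p = π/ω_d = π/0.733 = 4.29 s.

t_p ≈ 4.29 s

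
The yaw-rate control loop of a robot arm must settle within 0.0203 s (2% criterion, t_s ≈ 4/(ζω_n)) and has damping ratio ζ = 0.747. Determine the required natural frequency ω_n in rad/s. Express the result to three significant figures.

ω_n ≈ 264 rad/s

Rearranging t_s ≈ 4/(ζω_n) gives ω_n = 4/(ζ·t_s) = 4/(0.747 × 0.0203) = 264 rad/s.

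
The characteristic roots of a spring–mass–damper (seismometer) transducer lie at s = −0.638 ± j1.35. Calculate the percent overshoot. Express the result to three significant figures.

With σ = 0.638, ω_d = 1.35: ω_n = √(σ²+ω_d²) = 1.49 rad/s, ζ = σ/ω_n = 0.427.
%OS = 100 e^{−πζ/√(1−ζ²)} with ζ = 0.427 gives 22.7%.

%OS ≈ 22.7%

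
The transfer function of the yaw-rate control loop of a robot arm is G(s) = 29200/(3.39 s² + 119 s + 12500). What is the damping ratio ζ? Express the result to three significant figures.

Dividing through by 3.39: denominator becomes s² + 35.10 s + 3687.
So ω_n = √3687 = 60.7 rad/s and ζ = 35.10/(2·60.7) = 0.289.

ζ ≈ 0.289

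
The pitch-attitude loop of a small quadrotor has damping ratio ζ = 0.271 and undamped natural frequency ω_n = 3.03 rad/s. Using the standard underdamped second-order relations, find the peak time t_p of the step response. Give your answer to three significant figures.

The damped frequency is ω_d = ω_n√(1−ζ²) = 3.03·√(1−0.0734) = 2.92 rad/s.
Peak time t_p = π/ω_d = π/2.92 = 1.08 s.

t_p ≈ 1.08 s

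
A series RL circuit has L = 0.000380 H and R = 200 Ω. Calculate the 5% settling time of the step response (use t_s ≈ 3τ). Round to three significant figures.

τ = L/R = 0.000380/200 = 0.00000190 s.
t_s ≈ 3τ = 0.00000570 s.

t_s ≈ 0.00000570 s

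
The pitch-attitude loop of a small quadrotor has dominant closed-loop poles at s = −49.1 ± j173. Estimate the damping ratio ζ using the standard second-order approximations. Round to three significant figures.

ζ ≈ 0.273

The poles are at −σ ± jω_d with σ = 49.1 and ω_d = 173, so ω_n = √(σ²+ω_d²) = 180 rad/s and ζ = σ/ω_n = 0.273.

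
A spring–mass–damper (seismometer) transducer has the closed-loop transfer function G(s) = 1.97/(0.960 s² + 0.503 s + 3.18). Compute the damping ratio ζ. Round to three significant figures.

ζ ≈ 0.144

Dividing through by 0.960: denominator becomes s² + 0.5240 s + 3.313.
So ω_n = √3.313 = 1.82 rad/s and ζ = 0.5240/(2·1.82) = 0.144.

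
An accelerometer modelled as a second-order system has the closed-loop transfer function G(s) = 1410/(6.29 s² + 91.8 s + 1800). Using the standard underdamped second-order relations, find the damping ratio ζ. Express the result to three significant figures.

ζ ≈ 0.431

Dividing through by 6.29: denominator becomes s² + 14.59 s + 286.2.
So ω_n = √286.2 = 16.9 rad/s and ζ = 14.59/(2·16.9) = 0.431.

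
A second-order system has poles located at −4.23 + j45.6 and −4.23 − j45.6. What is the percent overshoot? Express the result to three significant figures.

%OS ≈ 74.7%

With σ = 4.23, ω_d = 45.6: ω_n = √(σ²+ω_d²) = 45.8 rad/s, ζ = σ/ω_n = 0.0924.
Overshoot: exp(−π·0.0924/√(1−0.0924²)) = 0.747, i.e. 74.7%.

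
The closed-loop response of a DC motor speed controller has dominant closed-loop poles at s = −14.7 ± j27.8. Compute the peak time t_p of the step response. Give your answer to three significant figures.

t_p ≈ 0.113 s

t_p = π/ω_d with ω_d = 27.8 (the imaginary part), so t_p = 0.113 s.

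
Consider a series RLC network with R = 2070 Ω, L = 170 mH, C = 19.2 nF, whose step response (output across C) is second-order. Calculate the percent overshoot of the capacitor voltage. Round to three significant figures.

%OS ≈ 31.2%

For a series RLC circuit (capacitor voltage as output), ω_n = 1/√(LC) = 1/√(170 mH · 19.2 nF) = 17500 rad/s.
ζ = (R/2)·√(C/L) = (2070/2)·√(19.2 nF/170 mH) = 0.348.
%OS = 100 e^{−πζ/√(1−ζ²)} with ζ = 0.348 gives 31.2%.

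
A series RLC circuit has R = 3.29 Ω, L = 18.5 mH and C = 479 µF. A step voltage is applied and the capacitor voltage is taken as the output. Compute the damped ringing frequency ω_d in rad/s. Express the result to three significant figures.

For a series RLC circuit (capacitor voltage as output), ω_n = 1/√(LC) = 1/√(18.5 mH · 479 µF) = 336 rad/s.
ζ = (R/2)·√(C/L) = (3.29/2)·√(479 µF/18.5 mH) = 0.265.
ω_d = ω_n√(1−ζ²) = 324 rad/s.

ω_d ≈ 324 rad/s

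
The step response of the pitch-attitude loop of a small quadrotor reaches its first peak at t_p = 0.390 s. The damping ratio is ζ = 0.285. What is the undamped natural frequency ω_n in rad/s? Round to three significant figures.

Peak time t_p = π/ω_d, so ω_d = π/t_p = π/0.390 = 8.06 rad/s.
ω_n = ω_d/√(1−ζ²) = 8.06/√0.919 = 8.40 rad/s.

ω_n ≈ 8.40 rad/s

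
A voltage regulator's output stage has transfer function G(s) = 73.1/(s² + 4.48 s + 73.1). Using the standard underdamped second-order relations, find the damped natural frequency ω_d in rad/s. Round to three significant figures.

ω_n = √73.1 = 8.55 rad/s; ζ = 4.48/(2·8.55) = 0.262.
ω_d = ω_n√(1−ζ²) = 8.25 rad/s.

ω_d ≈ 8.25 rad/s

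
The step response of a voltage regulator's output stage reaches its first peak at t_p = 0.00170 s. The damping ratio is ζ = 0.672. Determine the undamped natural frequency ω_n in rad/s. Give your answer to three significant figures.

ω_n ≈ 2500 rad/s

Peak time t_p = π/ω_d, so ω_d = π/t_p = π/0.00170 = 1850 rad/s.
ω_n = ω_d/√(1−ζ²) = 1850/√0.548 = 2500 rad/s.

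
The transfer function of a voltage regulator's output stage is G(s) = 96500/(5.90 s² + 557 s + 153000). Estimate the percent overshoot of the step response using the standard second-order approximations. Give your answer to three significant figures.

%OS ≈ 38.2%

Dividing through by 5.90: denominator becomes s² + 94.41 s + 25930.
So ω_n = √25930 = 161 rad/s and ζ = 94.41/(2·161) = 0.293.
%OS = 100 e^{−πζ/√(1−ζ²)} with ζ = 0.293 gives 38.2%.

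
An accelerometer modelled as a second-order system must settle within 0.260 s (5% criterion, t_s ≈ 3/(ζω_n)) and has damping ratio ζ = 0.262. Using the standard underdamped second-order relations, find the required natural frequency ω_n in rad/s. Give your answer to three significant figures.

Rearranging t_s ≈ 3/(ζω_n) gives ω_n = 3/(ζ·t_s) = 3/(0.262 × 0.260) = 44.0 rad/s.

ω_n ≈ 44.0 rad/s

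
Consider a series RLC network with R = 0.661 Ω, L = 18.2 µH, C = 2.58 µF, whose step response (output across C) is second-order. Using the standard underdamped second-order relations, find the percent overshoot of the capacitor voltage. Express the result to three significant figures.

%OS ≈ 67.4%

For a series RLC circuit (capacitor voltage as output), ω_n = 1/√(LC) = 1/√(18.2 µH · 2.58 µF) = 146000 rad/s.
ζ = (R/2)·√(C/L) = (0.661/2)·√(2.58 µF/18.2 µH) = 0.124.
%OS = 100 e^{−πζ/√(1−ζ²)} with ζ = 0.124 gives 67.4%.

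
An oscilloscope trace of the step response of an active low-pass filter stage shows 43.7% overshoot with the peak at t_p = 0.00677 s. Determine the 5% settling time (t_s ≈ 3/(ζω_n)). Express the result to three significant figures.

From the overshoot, ζ = −ln(OS)/√(π²+ln²(OS)) = 0.255.
t_p = π/ω_d ⇒ ω_d = 464 rad/s; then ω_n = ω_d/√(1−ζ²) = 480 rad/s.
t_s ≈ 3/(ζω_n) = 3/(0.255·480) = 0.0245 s.

t_s ≈ 0.0245 s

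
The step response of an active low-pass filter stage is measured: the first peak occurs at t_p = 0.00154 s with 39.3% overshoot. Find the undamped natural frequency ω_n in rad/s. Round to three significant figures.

ω_n ≈ 2130 rad/s

From the overshoot, ζ = −ln(OS)/√(π²+ln²(OS)) = 0.285.
From t_p = π/ω_d, ω_d = π/0.00154 = 2040 rad/s, so ω_n = ω_d/√(1−ζ²) = 2130 rad/s.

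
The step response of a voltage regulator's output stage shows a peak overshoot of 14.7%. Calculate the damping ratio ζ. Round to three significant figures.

ζ ≈ 0.521

ζ = −ln(OS)/√(π² + (ln OS)²). With OS = 0.147, ln OS = −1.917 and ζ = 1.917/3.680 = 0.521.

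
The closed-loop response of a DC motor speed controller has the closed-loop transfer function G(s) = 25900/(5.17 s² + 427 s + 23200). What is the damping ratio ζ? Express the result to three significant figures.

ζ ≈ 0.616

Dividing through by 5.17: denominator becomes s² + 82.59 s + 4487.
So ω_n = √4487 = 67.0 rad/s and ζ = 82.59/(2·67.0) = 0.616.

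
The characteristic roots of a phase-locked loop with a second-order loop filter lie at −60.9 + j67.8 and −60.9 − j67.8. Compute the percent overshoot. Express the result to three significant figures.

%OS ≈ 5.95%

The poles are at −σ ± jω_d with σ = 60.9 and ω_d = 67.8, so ω_n = √(σ²+ω_d²) = 91.1 rad/s and ζ = σ/ω_n = 0.668.
Overshoot: exp(−π·0.668/√(1−0.668²)) = 0.0595, i.e. 5.95%.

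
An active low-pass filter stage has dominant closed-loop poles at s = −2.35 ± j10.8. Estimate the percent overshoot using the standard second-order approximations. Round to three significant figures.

%OS ≈ 50.5%

The poles are at −σ ± jω_d with σ = 2.35 and ω_d = 10.8, so ω_n = √(σ²+ω_d²) = 11.1 rad/s and ζ = σ/ω_n = 0.213.
%OS = 100·exp(−πζ/√(1−ζ²)) = 50.5%.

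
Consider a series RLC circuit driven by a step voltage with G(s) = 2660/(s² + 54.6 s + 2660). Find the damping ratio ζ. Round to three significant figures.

Comparing the denominator to s² + 2ζω_n s + ω_n²: ω_n = √2660 = 51.6 rad/s, and 2ζω_n = 54.6 so ζ = 54.6/(2·51.6) = 0.529.

ζ ≈ 0.529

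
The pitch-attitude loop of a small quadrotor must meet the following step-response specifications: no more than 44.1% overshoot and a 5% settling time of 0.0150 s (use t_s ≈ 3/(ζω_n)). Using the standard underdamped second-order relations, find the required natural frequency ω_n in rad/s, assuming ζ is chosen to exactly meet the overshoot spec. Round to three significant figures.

ω_n ≈ 793 rad/s

Inverting the overshoot relation: ζ = |ln 0.441|/√(π² + ln²0.441) = 0.252.
From t_s ≈ 3/(ζω_n): ω_n = 3/(ζ·t_s) = 3/(0.252·0.0150) = 793 rad/s.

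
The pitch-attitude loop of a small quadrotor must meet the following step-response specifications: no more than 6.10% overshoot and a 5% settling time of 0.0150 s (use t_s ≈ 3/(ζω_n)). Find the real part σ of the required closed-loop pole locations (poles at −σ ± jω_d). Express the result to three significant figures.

The settling-time spec alone fixes σ = ζω_n = 3/t_s = 3/0.0150 = 200.
(Overshoot then fixes ζ = 0.665 and hence ω_d = σ·√(1−ζ²)/ζ = 225 rad/s.)

σ ≈ 200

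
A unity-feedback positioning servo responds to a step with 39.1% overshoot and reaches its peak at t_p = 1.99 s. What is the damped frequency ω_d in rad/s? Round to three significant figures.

t_p = π/ω_d, so ω_d = π/1.99 = 1.58 rad/s.

ω_d ≈ 1.58 rad/s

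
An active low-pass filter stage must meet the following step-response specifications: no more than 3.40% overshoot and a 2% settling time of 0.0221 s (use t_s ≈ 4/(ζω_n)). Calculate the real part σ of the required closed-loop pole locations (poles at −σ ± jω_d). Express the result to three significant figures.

The settling-time spec alone fixes σ = ζω_n = 4/t_s = 4/0.0221 = 181.
(Overshoot then fixes ζ = 0.733 and hence ω_d = σ·√(1−ζ²)/ζ = 168 rad/s.)

σ ≈ 181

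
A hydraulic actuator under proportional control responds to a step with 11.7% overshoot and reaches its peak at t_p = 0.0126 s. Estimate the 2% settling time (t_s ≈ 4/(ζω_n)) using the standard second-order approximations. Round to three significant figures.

t_s ≈ 0.0235 s

The overshoot fixes ζ = −ln(OS)/√(π²+ln²(OS)) = 0.564.
t_p = π/ω_d ⇒ ω_d = 249 rad/s; then ω_n = ω_d/√(1−ζ²) = 302 rad/s.
t_s ≈ 4/(ζω_n) = 4/(0.564·302) = 0.0235 s.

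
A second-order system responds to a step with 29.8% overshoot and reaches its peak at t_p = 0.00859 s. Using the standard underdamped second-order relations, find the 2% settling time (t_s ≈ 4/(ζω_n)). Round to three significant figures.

t_s ≈ 0.0284 s

ζ from %OS: ζ = |ln 0.298|/√(π²+ln²0.298) = 0.360.
t_p = π/ω_d ⇒ ω_d = 366 rad/s; then ω_n = ω_d/√(1−ζ²) = 392 rad/s.
t_s ≈ 4/(ζω_n) = 4/(0.360·392) = 0.0284 s.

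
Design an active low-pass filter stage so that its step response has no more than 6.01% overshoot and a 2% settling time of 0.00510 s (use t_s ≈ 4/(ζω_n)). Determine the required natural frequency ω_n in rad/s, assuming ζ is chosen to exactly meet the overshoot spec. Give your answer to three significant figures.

From %OS = 100·exp(−πζ/√(1−ζ²)), invert to get ζ = −ln(OS)/√(π² + ln²(OS)) with OS = 0.0601.
−ln 0.0601 = 2.812, so ζ = 2.812/√(π² + 7.906) = 0.667.
Then ω_n = 4/(ζ t_s) = 4/(0.667 × 0.00510) = 1180 rad/s.

ω_n ≈ 1180 rad/s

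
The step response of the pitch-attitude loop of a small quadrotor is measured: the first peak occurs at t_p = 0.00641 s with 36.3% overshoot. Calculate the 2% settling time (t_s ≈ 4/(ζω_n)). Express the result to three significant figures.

t_s ≈ 0.0253 s

From the overshoot, ζ = −ln(OS)/√(π²+ln²(OS)) = 0.307.
From t_p = π/ω_d, ω_d = π/0.00641 = 490 rad/s, so ω_n = ω_d/√(1−ζ²) = 515 rad/s.
t_s ≈ 4/(ζω_n) = 4/(0.307·515) = 0.0253 s.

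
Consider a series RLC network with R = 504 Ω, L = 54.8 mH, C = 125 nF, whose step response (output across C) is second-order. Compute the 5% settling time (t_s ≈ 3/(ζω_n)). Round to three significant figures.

For a series RLC circuit (capacitor voltage as output), ω_n = 1/√(LC) = 1/√(54.8 mH · 125 nF) = 12100 rad/s.
ζ = (R/2)·√(C/L) = (504/2)·√(125 nF/54.8 mH) = 0.381.
t_s ≈ 3/(ζω_n) = 0.000652 s.

t_s ≈ 0.000652 s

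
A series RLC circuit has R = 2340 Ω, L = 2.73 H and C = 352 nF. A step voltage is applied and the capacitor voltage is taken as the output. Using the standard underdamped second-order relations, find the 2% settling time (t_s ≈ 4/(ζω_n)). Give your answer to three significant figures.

t_s ≈ 0.00933 s

For a series RLC circuit (capacitor voltage as output), ω_n = 1/√(LC) = 1/√(2.73 H · 352 nF) = 1020 rad/s.
ζ = (R/2)·√(C/L) = (2340/2)·√(352 nF/2.73 H) = 0.420.
t_s ≈ 4/(ζω_n) = 0.00933 s.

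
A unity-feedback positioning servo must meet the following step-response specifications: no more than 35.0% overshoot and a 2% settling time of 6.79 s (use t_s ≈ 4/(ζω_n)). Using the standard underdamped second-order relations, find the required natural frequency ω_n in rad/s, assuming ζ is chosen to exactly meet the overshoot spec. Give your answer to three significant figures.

ω_n ≈ 1.86 rad/s

Inverting the overshoot relation: ζ = |ln 0.350|/√(π² + ln²0.350) = 0.317.
From t_s ≈ 4/(ζω_n): ω_n = 4/(ζ·t_s) = 4/(0.317·6.79) = 1.86 rad/s.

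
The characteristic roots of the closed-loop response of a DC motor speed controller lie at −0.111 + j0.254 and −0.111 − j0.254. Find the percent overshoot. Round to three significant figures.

The poles are at −σ ± jω_d with σ = 0.111 and ω_d = 0.254, so ω_n = √(σ²+ω_d²) = 0.277 rad/s and ζ = σ/ω_n = 0.400.
%OS = 100·exp(−πζ/√(1−ζ²)) = 25.3%.

%OS ≈ 25.3%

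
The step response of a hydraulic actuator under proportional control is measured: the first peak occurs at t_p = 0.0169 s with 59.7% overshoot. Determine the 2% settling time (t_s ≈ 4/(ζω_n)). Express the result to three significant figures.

t_s ≈ 0.131 s

ζ from %OS: ζ = |ln 0.597|/√(π²+ln²0.597) = 0.162.
From t_p = π/ω_d, ω_d = π/0.0169 = 186 rad/s, so ω_n = ω_d/√(1−ζ²) = 188 rad/s.
t_s ≈ 4/(ζω_n) = 4/(0.162·188) = 0.131 s.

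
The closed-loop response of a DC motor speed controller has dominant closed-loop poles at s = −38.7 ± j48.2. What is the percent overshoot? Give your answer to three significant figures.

With σ = 38.7, ω_d = 48.2: ω_n = √(σ²+ω_d²) = 61.8 rad/s, ζ = σ/ω_n = 0.626.
Overshoot: exp(−π·0.626/√(1−0.626²)) = 0.0803, i.e. 8.03%.

%OS ≈ 8.03%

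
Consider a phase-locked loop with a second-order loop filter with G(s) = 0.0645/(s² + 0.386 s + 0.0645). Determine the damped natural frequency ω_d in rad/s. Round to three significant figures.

Matching coefficients with s² + 2ζω_n s + ω_n² gives ω_n² = 0.0645 ⇒ ω_n = 0.254 rad/s, and ζ = 0.386/(2ω_n) = 0.760.
The damped frequency ω_d = ω_n√(1−ζ²) = 0.165 rad/s.

ω_d ≈ 0.165 rad/s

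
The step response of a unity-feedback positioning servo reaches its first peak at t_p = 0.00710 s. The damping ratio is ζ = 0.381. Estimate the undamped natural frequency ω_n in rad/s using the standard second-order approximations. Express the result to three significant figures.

ω_n ≈ 479 rad/s

Peak time t_p = π/ω_d, so ω_d = π/t_p = π/0.00710 = 442 rad/s.
ω_n = ω_d/√(1−ζ²) = 442/√0.855 = 479 rad/s.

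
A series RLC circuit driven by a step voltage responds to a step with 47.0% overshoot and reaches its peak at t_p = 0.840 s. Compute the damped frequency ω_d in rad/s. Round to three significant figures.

t_p = π/ω_d, so ω_d = π/0.840 = 3.74 rad/s.

ω_d ≈ 3.74 rad/s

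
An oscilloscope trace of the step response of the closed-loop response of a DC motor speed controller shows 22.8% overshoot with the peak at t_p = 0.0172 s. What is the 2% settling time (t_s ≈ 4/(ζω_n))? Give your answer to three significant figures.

ζ from %OS: ζ = |ln 0.228|/√(π²+ln²0.228) = 0.426.
t_p = π/ω_d ⇒ ω_d = 183 rad/s; then ω_n = ω_d/√(1−ζ²) = 202 rad/s.
t_s ≈ 4/(ζω_n) = 4/(0.426·202) = 0.0465 s.

t_s ≈ 0.0465 s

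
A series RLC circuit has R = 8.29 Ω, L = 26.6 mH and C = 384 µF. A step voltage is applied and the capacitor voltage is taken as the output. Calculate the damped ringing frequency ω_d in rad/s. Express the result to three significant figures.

For a series RLC circuit (capacitor voltage as output), ω_n = 1/√(LC) = 1/√(26.6 mH · 384 µF) = 313 rad/s.
ζ = (R/2)·√(C/L) = (8.29/2)·√(384 µF/26.6 mH) = 0.498.
ω_d = ω_n√(1−ζ²) = 271 rad/s.

ω_d ≈ 271 rad/s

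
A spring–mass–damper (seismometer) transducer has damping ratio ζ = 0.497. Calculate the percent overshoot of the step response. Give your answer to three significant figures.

For an underdamped second-order system, %OS = 100·exp(−πζ/√(1−ζ²)).
πζ/√(1−ζ²) = π·0.497/√(1−0.247) = 1.799, so %OS = 100·e^(−1.799) = 16.5%.

%OS ≈ 16.5%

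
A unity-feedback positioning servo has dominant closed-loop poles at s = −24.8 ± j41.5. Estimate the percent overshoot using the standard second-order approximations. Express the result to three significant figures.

The poles are at −σ ± jω_d with σ = 24.8 and ω_d = 41.5, so ω_n = √(σ²+ω_d²) = 48.3 rad/s and ζ = σ/ω_n = 0.513.
%OS = 100·exp(−πζ/√(1−ζ²)) = 15.3%.

%OS ≈ 15.3%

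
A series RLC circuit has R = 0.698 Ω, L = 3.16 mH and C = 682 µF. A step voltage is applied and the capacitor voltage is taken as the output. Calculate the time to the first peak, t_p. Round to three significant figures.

t_p ≈ 0.00467 s

For a series RLC circuit (capacitor voltage as output), ω_n = 1/√(LC) = 1/√(3.16 mH · 682 µF) = 681 rad/s.
ζ = (R/2)·√(C/L) = (0.698/2)·√(682 µF/3.16 mH) = 0.162.
ω_d = ω_n√(1−ζ²) = 672 rad/s. t_p = π/ω_d = 0.00467 s.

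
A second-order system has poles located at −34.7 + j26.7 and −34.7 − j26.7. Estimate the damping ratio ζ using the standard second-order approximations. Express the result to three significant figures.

ζ ≈ 0.793

With σ = 34.7, ω_d = 26.7: ω_n = √(σ²+ω_d²) = 43.8 rad/s, ζ = σ/ω_n = 0.793.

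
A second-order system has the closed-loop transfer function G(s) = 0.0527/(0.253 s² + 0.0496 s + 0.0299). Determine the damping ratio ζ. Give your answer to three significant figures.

Dividing through by 0.253: denominator becomes s² + 0.1960 s + 0.1182.
So ω_n = √0.1182 = 0.344 rad/s and ζ = 0.1960/(2·0.344) = 0.285.

ζ ≈ 0.285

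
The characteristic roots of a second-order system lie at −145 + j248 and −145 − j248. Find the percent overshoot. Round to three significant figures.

%OS ≈ 15.9%

With σ = 145, ω_d = 248: ω_n = √(σ²+ω_d²) = 287 rad/s, ζ = σ/ω_n = 0.505.
Overshoot: exp(−π·0.505/√(1−0.505²)) = 0.159, i.e. 15.9%.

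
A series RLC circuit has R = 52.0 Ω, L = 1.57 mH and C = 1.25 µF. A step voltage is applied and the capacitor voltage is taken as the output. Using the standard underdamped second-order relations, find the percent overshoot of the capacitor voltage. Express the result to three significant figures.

For a series RLC circuit (capacitor voltage as output), ω_n = 1/√(LC) = 1/√(1.57 mH · 1.25 µF) = 22600 rad/s.
ζ = (R/2)·√(C/L) = (52.0/2)·√(1.25 µF/1.57 mH) = 0.734.
%OS = 100 e^{−πζ/√(1−ζ²)} with ζ = 0.734 gives 3.37%.

%OS ≈ 3.37%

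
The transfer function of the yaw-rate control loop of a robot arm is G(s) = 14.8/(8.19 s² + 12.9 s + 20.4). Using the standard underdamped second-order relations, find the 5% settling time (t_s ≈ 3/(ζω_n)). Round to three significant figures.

Dividing through by 8.19: denominator becomes s² + 1.575 s + 2.491.
So ω_n = √2.491 = 1.58 rad/s and ζ = 1.575/(2·1.58) = 0.499.
t_s ≈ 3/(ζω_n) = 3.81 s.

t_s ≈ 3.81 s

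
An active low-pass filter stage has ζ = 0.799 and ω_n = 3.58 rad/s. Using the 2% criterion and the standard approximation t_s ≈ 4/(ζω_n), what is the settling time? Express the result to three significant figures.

t_s ≈ 4/(ζω_n) = 4/(0.799 × 3.58) = 1.40 s.

t_s ≈ 1.40 s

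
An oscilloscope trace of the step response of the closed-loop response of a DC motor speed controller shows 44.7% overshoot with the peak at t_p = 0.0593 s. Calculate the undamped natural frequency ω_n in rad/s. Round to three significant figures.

ω_n ≈ 54.7 rad/s

From the overshoot, ζ = −ln(OS)/√(π²+ln²(OS)) = 0.248.
t_p = π/ω_d ⇒ ω_d = 53.0 rad/s; then ω_n = ω_d/√(1−ζ²) = 54.7 rad/s.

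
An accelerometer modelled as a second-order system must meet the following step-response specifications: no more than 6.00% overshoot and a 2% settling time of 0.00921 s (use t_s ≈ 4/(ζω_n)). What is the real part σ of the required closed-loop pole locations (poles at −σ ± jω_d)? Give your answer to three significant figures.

σ ≈ 434

The settling-time spec alone fixes σ = ζω_n = 4/t_s = 4/0.00921 = 434.
(Overshoot then fixes ζ = 0.667 and hence ω_d = σ·√(1−ζ²)/ζ = 485 rad/s.)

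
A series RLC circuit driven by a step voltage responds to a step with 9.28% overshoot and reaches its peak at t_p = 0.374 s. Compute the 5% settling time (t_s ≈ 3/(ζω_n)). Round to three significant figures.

The overshoot fixes ζ = −ln(OS)/√(π²+ln²(OS)) = 0.603.
t_p = π/ω_d ⇒ ω_d = 8.40 rad/s; then ω_n = ω_d/√(1−ζ²) = 10.5 rad/s.
t_s ≈ 3/(ζω_n) = 3/(0.603·10.5) = 0.472 s.

t_s ≈ 0.472 s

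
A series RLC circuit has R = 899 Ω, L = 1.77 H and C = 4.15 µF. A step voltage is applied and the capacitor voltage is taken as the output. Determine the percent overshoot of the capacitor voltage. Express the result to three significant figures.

%OS ≈ 5.08%

For a series RLC circuit (capacitor voltage as output), ω_n = 1/√(LC) = 1/√(1.77 H · 4.15 µF) = 369 rad/s.
ζ = (R/2)·√(C/L) = (899/2)·√(4.15 µF/1.77 H) = 0.688.
%OS = 100·exp(−πζ/√(1−ζ²)) = 5.08%.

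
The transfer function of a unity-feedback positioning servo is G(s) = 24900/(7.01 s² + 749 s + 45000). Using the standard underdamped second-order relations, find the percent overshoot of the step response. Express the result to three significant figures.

Dividing through by 7.01: denominator becomes s² + 106.8 s + 6419.
So ω_n = √6419 = 80.1 rad/s and ζ = 106.8/(2·80.1) = 0.667.
%OS = 100·exp(−πζ/√(1−ζ²)) = 6.02%.

%OS ≈ 6.02%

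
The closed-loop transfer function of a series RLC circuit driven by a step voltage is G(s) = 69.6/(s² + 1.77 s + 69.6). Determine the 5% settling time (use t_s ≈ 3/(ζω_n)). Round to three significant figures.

t_s ≈ 3.39 s

Matching coefficients with s² + 2ζω_n s + ω_n² gives ω_n² = 69.6 ⇒ ω_n = 8.34 rad/s, and ζ = 1.77/(2ω_n) = 0.106.
t_s ≈ 3/(ζω_n) = 3/(0.106·8.34) = 3.39 s.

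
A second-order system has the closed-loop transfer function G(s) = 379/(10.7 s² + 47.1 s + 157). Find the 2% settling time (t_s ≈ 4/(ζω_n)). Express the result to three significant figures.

Dividing through by 10.7: denominator becomes s² + 4.402 s + 14.67.
So ω_n = √14.67 = 3.83 rad/s and ζ = 4.402/(2·3.83) = 0.575.
t_s ≈ 4/(ζω_n) = 1.82 s.

t_s ≈ 1.82 s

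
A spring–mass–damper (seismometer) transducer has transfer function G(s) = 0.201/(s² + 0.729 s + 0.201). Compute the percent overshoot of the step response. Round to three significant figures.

Matching coefficients with s² + 2ζω_n s + ω_n² gives ω_n² = 0.201 ⇒ ω_n = 0.448 rad/s, and ζ = 0.729/(2ω_n) = 0.813.
%OS = 100·exp(−πζ/√(1−ζ²)) = 1.24%.

%OS ≈ 1.24%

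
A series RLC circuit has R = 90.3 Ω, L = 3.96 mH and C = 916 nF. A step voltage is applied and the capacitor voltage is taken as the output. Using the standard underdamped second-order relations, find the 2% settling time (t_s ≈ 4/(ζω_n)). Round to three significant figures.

t_s ≈ 0.000351 s

For a series RLC circuit (capacitor voltage as output), ω_n = 1/√(LC) = 1/√(3.96 mH · 916 nF) = 16600 rad/s.
ζ = (R/2)·√(C/L) = (90.3/2)·√(916 nF/3.96 mH) = 0.687.
t_s ≈ 4/(ζω_n) = 0.000351 s.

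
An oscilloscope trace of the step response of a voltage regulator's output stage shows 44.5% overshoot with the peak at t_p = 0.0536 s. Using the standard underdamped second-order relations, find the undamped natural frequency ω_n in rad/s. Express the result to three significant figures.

ω_n ≈ 60.5 rad/s

From the overshoot, ζ = −ln(OS)/√(π²+ln²(OS)) = 0.250.
t_p = π/ω_d ⇒ ω_d = 58.6 rad/s; then ω_n = ω_d/√(1−ζ²) = 60.5 rad/s.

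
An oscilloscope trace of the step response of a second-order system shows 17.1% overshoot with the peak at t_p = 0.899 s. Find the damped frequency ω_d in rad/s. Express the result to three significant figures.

ω_d ≈ 3.49 rad/s

t_p = π/ω_d, so ω_d = π/0.899 = 3.49 rad/s.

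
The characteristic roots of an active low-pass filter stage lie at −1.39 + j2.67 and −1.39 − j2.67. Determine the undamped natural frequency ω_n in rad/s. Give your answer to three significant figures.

ω_n ≈ 3.01 rad/s

|pole| = ω_n = √(1.39² + 2.67²) = 3.01 rad/s; ζ = cos θ = σ/ω_n = 0.462.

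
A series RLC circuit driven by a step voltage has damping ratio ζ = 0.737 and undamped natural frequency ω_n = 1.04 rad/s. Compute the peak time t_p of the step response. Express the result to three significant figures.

t_p ≈ 4.47 s

The damped frequency is ω_d = ω_n√(1−ζ²) = 1.04·√(1−0.543) = 0.703 rad/s.
Peak time t_p = π/ω_d = π/0.703 = 4.47 s.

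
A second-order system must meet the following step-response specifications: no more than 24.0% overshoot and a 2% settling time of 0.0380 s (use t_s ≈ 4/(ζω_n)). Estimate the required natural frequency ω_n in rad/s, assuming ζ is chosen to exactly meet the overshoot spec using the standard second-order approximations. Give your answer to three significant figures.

ω_n ≈ 255 rad/s

From %OS = 100·exp(−πζ/√(1−ζ²)), invert to get ζ = −ln(OS)/√(π² + ln²(OS)) with OS = 0.240.
−ln 0.240 = 1.427, so ζ = 1.427/√(π² + 2.037) = 0.414.
From t_s ≈ 4/(ζω_n): ω_n = 4/(ζ·t_s) = 4/(0.414·0.0380) = 255 rad/s.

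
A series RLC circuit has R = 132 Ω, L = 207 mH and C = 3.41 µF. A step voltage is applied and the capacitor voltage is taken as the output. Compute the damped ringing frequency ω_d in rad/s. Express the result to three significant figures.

For a series RLC circuit (capacitor voltage as output), ω_n = 1/√(LC) = 1/√(207 mH · 3.41 µF) = 1190 rad/s.
ζ = (R/2)·√(C/L) = (132/2)·√(3.41 µF/207 mH) = 0.268.
The damped frequency ω_d = ω_n√(1−ζ²) = 1150 rad/s.

ω_d ≈ 1150 rad/s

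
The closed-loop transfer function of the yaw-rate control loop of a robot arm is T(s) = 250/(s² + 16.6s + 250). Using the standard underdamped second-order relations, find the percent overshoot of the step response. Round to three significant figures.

Comparing the denominator to s² + 2ζω_n s + ω_n²: ω_n = √250 = 15.8 rad/s, and 2ζω_n = 16.6 so ζ = 16.6/(2·15.8) = 0.525.
%OS = 100 e^{−πζ/√(1−ζ²)} with ζ = 0.525 gives 14.4%.

%OS ≈ 14.4%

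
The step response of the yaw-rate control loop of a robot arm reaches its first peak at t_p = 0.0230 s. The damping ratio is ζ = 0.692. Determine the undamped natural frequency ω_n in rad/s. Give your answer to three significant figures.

Peak time t_p = π/ω_d, so ω_d = π/t_p = π/0.0230 = 137 rad/s.
ω_n = ω_d/√(1−ζ²) = 137/√0.521 = 189 rad/s.

ω_n ≈ 189 rad/s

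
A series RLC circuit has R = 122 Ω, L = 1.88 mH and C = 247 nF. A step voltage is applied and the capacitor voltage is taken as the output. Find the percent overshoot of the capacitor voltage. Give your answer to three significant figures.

%OS ≈ 4.63%

For a series RLC circuit (capacitor voltage as output), ω_n = 1/√(LC) = 1/√(1.88 mH · 247 nF) = 46400 rad/s.
ζ = (R/2)·√(C/L) = (122/2)·√(247 nF/1.88 mH) = 0.699.
Overshoot: exp(−π·0.699/√(1−0.699²)) = 0.0463, i.e. 4.63%.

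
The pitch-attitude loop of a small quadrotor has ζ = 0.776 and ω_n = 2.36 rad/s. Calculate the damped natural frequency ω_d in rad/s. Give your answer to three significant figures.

ω_d ≈ 1.49 rad/s

ω_d = ω_n√(1−ζ²) = 2.36·√0.398 = 1.49 rad/s.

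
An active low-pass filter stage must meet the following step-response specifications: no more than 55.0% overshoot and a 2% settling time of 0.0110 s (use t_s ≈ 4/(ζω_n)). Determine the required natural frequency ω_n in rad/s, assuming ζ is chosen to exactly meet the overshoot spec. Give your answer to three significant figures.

From %OS = 100·exp(−πζ/√(1−ζ²)), invert to get ζ = −ln(OS)/√(π² + ln²(OS)) with OS = 0.550.
−ln 0.550 = 0.5978, so ζ = 0.5978/√(π² + 0.3574) = 0.187.
From t_s ≈ 4/(ζω_n): ω_n = 4/(ζ·t_s) = 4/(0.187·0.0110) = 1950 rad/s.

ω_n ≈ 1950 rad/s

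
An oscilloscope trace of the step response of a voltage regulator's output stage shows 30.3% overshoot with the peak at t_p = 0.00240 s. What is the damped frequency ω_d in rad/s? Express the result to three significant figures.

ω_d ≈ 1310 rad/s

t_p = π/ω_d, so ω_d = π/0.00240 = 1310 rad/s.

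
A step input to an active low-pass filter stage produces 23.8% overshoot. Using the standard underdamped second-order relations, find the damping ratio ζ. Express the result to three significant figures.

From %OS = 100·exp(−πζ/√(1−ζ²)), invert to get ζ = −ln(OS)/√(π² + ln²(OS)) with OS = 0.238.
−ln 0.238 = 1.435, so ζ = 1.435/√(π² + 2.061) = 0.416.

ζ ≈ 0.416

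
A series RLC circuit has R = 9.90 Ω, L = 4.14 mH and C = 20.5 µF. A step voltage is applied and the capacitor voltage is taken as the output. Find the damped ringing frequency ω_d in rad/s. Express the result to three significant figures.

For a series RLC circuit (capacitor voltage as output), ω_n = 1/√(LC) = 1/√(4.14 mH · 20.5 µF) = 3430 rad/s.
ζ = (R/2)·√(C/L) = (9.90/2)·√(20.5 µF/4.14 mH) = 0.348.
ω_d = ω_n√(1−ζ²) = 3220 rad/s.

ω_d ≈ 3220 rad/s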